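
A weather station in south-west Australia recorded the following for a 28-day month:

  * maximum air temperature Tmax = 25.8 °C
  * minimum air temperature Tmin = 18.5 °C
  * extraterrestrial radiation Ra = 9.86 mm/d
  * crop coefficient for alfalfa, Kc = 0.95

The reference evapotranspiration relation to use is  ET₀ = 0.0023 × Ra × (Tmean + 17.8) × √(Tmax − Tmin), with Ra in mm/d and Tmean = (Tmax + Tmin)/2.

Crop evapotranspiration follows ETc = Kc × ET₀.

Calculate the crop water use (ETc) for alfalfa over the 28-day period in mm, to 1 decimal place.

65.1 mm

Tmean = (25.8 + 18.5)/2 = 22.15 °C
ET₀ = 0.0023 × 9.86 × (22.15 + 17.8) × √7.3 = 0.0023 × 9.86 × 39.95 × 2.7019 = 2.4479 mm/d
ETc = Kc × ET₀ = 0.95 × 2.4479 = 2.3255 mm/d
Over 28 days: 2.3255 × 28 = 65.114 mm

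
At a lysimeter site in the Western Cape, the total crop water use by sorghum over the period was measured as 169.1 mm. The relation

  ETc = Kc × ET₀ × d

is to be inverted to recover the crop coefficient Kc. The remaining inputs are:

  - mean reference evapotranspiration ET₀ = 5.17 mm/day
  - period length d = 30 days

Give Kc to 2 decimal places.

1.09

ETc = Kc × ET₀ × d  ⇒  Kc = ETc / (ET₀ × d)
Kc = 169.1 / (5.17 × 30) = 169.1 / 155.10 = 1.0903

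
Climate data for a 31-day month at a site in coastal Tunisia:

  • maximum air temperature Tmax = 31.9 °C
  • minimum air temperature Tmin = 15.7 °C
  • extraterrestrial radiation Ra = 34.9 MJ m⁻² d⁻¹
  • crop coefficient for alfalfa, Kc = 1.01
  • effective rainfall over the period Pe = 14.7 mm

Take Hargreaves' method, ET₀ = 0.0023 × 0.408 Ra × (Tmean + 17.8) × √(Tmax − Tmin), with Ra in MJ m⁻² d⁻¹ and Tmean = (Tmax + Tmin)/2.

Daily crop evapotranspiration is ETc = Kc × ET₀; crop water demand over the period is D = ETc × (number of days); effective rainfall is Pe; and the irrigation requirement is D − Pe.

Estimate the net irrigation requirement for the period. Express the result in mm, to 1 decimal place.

Tmean = (31.9 + 15.7)/2 = 23.80 °C
0.408 Ra = 0.408 × 34.9 = 14.2392 mm/d equivalent
ET₀ = 0.0023 × 14.2392 × (23.80 + 17.8) × √16.2 = 0.0023 × 14.2392 × 41.60 × 4.0249 = 5.4836 mm/d
ETc = Kc × ET₀ = 1.01 × 5.4836 = 5.5384 mm/d
Crop demand D = ETc × 31 d = 5.5384 × 31 = 171.690 mm
D − Pe = 171.690 − 14.7 = 156.990 mm

157.0 mm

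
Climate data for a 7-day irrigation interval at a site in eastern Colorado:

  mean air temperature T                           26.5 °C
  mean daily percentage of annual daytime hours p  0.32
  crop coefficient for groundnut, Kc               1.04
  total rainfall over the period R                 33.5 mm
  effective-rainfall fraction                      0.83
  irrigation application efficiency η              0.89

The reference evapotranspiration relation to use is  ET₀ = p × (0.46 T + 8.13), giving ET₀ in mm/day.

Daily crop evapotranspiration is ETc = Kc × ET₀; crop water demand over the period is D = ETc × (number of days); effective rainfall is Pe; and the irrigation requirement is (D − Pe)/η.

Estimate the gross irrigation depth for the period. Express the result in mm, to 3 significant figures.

ET₀ = 0.32 × (0.46 × 26.5 + 8.13) = 0.32 × 20.320 = 6.5024 mm/d
ETc = Kc × ET₀ = 1.04 × 6.5024 = 6.7625 mm/d
Crop demand D = ETc × 7 d = 6.7625 × 7 = 47.338 mm
Pe = 0.83 × 33.5 = 27.805 mm
D − Pe = 47.338 − 27.805 = 19.533 mm
Gross irrigation = 19.533 / 0.89 = 21.947 mm

21.9 mm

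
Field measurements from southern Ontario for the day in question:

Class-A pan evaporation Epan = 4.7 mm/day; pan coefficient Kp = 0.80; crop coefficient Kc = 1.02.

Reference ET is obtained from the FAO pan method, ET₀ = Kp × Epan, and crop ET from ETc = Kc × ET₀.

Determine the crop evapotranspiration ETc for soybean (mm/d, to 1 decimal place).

ET₀ = 0.80 × 4.7 = 3.7600 mm/d
ETc = Kc × ET₀ = 1.02 × 3.7600 = 3.8352 mm/d

3.8 mm/d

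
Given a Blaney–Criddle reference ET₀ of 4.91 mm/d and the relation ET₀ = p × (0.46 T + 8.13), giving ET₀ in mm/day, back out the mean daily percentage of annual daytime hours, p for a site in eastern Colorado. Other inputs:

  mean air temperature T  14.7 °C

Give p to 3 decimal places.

p = ET₀ / (0.46 T + 8.13) = 4.91 / (0.46 × 14.7 + 8.13) = 4.91 / 14.892 = 0.3297

0.330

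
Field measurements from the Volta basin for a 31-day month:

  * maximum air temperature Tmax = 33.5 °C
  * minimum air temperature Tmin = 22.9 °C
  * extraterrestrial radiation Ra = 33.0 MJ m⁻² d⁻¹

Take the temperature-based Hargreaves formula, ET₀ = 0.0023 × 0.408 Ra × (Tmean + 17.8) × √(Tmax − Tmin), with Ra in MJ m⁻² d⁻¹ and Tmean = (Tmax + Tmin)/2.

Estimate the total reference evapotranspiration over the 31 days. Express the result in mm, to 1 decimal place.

Tmean = (33.5 + 22.9)/2 = 28.20 °C
0.408 Ra = 0.408 × 33.0 = 13.4640 mm/d equivalent
ET₀ = 0.0023 × 13.4640 × (28.20 + 17.8) × √10.6 = 0.0023 × 13.4640 × 46.00 × 3.2558 = 4.6379 mm/d
Over 31 days: 4.6379 × 31 = 143.775 mm

143.8 mm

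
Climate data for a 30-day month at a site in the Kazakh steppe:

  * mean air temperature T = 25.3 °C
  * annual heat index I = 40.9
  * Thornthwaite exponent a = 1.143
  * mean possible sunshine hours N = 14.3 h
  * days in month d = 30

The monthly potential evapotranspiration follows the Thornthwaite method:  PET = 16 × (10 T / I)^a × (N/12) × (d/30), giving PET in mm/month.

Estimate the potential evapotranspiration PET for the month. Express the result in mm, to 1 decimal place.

153.1 mm

10T/I = 10 × 25.3 / 40.9 = 6.1858
(10T/I)^a = 6.1858^1.143 = 8.0272
Uncorrected PET = 16 × 8.0272 = 128.435 mm
Correction = (N/12)(d/30) = (14.3/12)(30/30) = 1.1917
PET = 128.435 × 1.1917 = 153.056 mm/month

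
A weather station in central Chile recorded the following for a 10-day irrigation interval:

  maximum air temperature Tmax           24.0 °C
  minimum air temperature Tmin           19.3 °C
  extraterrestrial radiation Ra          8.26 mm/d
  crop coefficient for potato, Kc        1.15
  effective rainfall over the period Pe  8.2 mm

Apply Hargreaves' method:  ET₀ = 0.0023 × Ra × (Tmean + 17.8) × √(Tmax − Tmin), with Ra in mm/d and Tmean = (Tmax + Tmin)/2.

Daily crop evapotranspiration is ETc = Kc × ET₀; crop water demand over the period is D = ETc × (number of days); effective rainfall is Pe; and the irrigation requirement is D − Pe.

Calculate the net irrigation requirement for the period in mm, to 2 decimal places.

Tmean = (24.0 + 19.3)/2 = 21.65 °C
ET₀ = 0.0023 × 8.26 × (21.65 + 17.8) × √4.7 = 0.0023 × 8.26 × 39.45 × 2.1679 = 1.6248 mm/d
ETc = Kc × ET₀ = 1.15 × 1.6248 = 1.8685 mm/d
Crop demand D = ETc × 10 d = 1.8685 × 10 = 18.685 mm
D − Pe = 18.685 − 8.2 = 10.485 mm

10.49 mm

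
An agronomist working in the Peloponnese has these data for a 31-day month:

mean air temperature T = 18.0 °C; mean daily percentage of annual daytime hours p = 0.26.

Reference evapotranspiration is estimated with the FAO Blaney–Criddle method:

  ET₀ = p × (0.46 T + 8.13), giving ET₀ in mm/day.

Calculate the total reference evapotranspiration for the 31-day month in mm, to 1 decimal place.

ET₀ = 0.26 × (0.46 × 18.0 + 8.13) = 0.26 × 16.410 = 4.2666 mm/d
Monthly total = 4.2666 × 31 = 132.265 mm

132.3 mm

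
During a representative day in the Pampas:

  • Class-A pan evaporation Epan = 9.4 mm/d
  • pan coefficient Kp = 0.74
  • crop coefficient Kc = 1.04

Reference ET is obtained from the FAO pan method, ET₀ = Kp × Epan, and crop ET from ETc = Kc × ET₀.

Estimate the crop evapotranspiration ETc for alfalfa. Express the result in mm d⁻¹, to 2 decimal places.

ET₀ = 0.74 × 9.4 = 6.9560 mm/d
ETc = Kc × ET₀ = 1.04 × 6.9560 = 7.2342 mm/d

7.23 mm d⁻¹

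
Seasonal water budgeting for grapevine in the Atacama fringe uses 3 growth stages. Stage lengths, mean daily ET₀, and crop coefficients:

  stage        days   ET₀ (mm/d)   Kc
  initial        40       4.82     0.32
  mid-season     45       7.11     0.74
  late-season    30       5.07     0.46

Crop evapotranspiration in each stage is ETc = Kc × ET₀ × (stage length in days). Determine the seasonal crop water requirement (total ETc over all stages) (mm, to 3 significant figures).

368 mm

initial: 0.32 × 4.82 × 40 = 61.70 mm
mid-season: 0.74 × 7.11 × 45 = 236.76 mm
late-season: 0.46 × 5.07 × 30 = 69.97 mm
Seasonal total = 368.43 mm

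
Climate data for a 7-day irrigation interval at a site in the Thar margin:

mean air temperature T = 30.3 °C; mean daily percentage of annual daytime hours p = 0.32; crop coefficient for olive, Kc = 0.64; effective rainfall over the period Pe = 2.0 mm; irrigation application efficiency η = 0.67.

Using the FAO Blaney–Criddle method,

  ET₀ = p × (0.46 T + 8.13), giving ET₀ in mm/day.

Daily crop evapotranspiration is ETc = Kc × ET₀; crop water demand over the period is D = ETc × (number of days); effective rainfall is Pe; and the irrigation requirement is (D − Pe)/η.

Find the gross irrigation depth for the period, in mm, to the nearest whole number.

44 mm

ET₀ = 0.32 × (0.46 × 30.3 + 8.13) = 0.32 × 22.068 = 7.0618 mm/d
ETc = Kc × ET₀ = 0.64 × 7.0618 = 4.5196 mm/d
Crop demand D = ETc × 7 d = 4.5196 × 7 = 31.637 mm
D − Pe = 31.637 − 2.0 = 29.637 mm
Gross irrigation = 29.637 / 0.67 = 44.234 mm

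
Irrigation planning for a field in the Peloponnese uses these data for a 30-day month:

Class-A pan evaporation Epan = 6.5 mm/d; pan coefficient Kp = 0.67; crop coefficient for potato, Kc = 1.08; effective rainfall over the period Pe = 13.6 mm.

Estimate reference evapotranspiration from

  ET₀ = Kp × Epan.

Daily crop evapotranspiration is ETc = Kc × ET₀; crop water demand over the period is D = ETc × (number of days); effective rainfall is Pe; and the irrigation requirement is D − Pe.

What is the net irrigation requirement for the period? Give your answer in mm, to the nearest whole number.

ET₀ = 0.67 × 6.5 = 4.3550 mm/d
ETc = Kc × ET₀ = 1.08 × 4.3550 = 4.7034 mm/d
Crop demand D = ETc × 30 d = 4.7034 × 30 = 141.102 mm
D − Pe = 141.102 − 13.6 = 127.502 mm

128 mm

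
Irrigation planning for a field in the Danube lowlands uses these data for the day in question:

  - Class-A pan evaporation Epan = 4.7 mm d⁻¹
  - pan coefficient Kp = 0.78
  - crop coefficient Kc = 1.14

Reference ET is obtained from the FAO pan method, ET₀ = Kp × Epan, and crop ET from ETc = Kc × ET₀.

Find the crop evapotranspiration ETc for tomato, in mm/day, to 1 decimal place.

4.2 mm/day

ET₀ = 0.78 × 4.7 = 3.6660 mm/d
ETc = Kc × ET₀ = 1.14 × 3.6660 = 4.1792 mm/d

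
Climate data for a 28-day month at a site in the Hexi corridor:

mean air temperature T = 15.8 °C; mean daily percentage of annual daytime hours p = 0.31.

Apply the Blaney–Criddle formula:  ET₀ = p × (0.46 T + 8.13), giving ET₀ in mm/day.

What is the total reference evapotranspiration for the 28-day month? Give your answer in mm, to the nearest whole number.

ET₀ = 0.31 × (0.46 × 15.8 + 8.13) = 0.31 × 15.398 = 4.7734 mm/d
Monthly total = 4.7734 × 28 = 133.655 mm

134 mm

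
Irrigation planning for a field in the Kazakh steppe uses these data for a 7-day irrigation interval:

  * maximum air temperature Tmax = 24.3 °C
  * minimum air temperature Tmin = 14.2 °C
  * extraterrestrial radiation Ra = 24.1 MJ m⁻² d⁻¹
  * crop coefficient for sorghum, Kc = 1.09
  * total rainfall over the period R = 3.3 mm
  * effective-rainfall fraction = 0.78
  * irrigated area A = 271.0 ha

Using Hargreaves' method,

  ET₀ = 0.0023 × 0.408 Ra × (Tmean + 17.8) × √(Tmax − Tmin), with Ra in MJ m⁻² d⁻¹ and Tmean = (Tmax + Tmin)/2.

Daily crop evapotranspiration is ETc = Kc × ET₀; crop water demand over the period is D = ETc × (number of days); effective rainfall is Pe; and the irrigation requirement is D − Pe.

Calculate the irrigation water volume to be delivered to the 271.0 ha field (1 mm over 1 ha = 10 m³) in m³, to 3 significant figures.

48100 m³

Tmean = (24.3 + 14.2)/2 = 19.25 °C
0.408 Ra = 0.408 × 24.1 = 9.8328 mm/d equivalent
ET₀ = 0.0023 × 9.8328 × (19.25 + 17.8) × √10.1 = 0.0023 × 9.8328 × 37.05 × 3.1780 = 2.6629 mm/d
ETc = Kc × ET₀ = 1.09 × 2.6629 = 2.9026 mm/d
Crop demand D = ETc × 7 d = 2.9026 × 7 = 20.318 mm
Pe = 0.78 × 3.3 = 2.574 mm
D − Pe = 20.318 − 2.574 = 17.744 mm
Volume = 17.744 mm × 271.0 ha × 10 = 48086.2 m³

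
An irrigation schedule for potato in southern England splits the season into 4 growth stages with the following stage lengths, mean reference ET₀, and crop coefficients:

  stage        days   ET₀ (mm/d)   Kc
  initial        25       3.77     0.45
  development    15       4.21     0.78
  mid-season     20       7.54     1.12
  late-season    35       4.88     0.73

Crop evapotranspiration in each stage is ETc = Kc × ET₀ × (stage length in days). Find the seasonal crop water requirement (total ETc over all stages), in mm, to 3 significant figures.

initial: 0.45 × 3.77 × 25 = 42.41 mm
development: 0.78 × 4.21 × 15 = 49.26 mm
mid-season: 1.12 × 7.54 × 20 = 168.90 mm
late-season: 0.73 × 4.88 × 35 = 124.68 mm
Seasonal total = 385.25 mm

385 mm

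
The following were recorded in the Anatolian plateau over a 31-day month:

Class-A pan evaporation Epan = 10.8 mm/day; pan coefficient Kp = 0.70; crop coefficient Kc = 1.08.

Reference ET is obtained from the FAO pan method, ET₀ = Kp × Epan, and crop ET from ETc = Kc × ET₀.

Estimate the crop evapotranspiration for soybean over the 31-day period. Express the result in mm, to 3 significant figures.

ET₀ = 0.70 × 10.8 = 7.5600 mm/d
ETc = Kc × ET₀ = 1.08 × 7.5600 = 8.1648 mm/d
Over 31 days: 8.1648 × 31 = 253.109 mm

253 mm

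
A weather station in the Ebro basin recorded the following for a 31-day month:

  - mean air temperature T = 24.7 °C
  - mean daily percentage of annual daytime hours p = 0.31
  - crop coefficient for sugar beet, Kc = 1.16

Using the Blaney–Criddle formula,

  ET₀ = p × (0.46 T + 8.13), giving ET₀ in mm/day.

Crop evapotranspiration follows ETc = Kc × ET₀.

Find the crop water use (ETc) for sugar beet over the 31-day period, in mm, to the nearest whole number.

ET₀ = 0.31 × (0.46 × 24.7 + 8.13) = 0.31 × 19.492 = 6.0425 mm/d
ETc = Kc × ET₀ = 1.16 × 6.0425 = 7.0093 mm/d
Over 31 days: 7.0093 × 31 = 217.288 mm

217 mm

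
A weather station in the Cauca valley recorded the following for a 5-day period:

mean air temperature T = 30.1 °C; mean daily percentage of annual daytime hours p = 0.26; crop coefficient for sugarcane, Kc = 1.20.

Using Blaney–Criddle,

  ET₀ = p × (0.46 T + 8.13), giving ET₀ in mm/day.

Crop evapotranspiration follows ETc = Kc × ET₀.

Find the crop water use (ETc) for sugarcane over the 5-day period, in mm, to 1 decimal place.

34.3 mm

ET₀ = 0.26 × (0.46 × 30.1 + 8.13) = 0.26 × 21.976 = 5.7138 mm/d
ETc = Kc × ET₀ = 1.20 × 5.7138 = 6.8566 mm/d
Over 5 days: 6.8566 × 5 = 34.283 mm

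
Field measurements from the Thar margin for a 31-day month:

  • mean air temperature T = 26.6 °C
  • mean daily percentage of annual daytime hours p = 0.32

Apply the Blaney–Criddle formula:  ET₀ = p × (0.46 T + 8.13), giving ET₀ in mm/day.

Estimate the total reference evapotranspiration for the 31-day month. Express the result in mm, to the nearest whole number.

ET₀ = 0.32 × (0.46 × 26.6 + 8.13) = 0.32 × 20.366 = 6.5171 mm/d
Monthly total = 6.5171 × 31 = 202.030 mm

202 mm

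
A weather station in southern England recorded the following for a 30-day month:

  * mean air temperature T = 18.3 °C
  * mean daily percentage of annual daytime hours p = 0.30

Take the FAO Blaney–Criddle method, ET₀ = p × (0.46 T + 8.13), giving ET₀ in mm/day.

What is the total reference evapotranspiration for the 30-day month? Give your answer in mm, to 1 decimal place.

ET₀ = 0.30 × (0.46 × 18.3 + 8.13) = 0.30 × 16.548 = 4.9644 mm/d
Monthly total = 4.9644 × 30 = 148.932 mm

148.9 mm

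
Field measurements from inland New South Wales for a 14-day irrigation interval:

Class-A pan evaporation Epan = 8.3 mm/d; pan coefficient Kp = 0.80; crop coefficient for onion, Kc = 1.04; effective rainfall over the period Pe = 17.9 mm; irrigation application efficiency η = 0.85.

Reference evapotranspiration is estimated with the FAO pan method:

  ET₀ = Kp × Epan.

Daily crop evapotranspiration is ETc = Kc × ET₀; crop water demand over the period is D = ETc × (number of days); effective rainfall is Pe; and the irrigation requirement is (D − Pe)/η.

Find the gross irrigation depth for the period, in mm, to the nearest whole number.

ET₀ = 0.80 × 8.3 = 6.6400 mm/d
ETc = Kc × ET₀ = 1.04 × 6.6400 = 6.9056 mm/d
Crop demand D = ETc × 14 d = 6.9056 × 14 = 96.678 mm
D − Pe = 96.678 − 17.9 = 78.778 mm
Gross irrigation = 78.778 / 0.85 = 92.680 mm

93 mm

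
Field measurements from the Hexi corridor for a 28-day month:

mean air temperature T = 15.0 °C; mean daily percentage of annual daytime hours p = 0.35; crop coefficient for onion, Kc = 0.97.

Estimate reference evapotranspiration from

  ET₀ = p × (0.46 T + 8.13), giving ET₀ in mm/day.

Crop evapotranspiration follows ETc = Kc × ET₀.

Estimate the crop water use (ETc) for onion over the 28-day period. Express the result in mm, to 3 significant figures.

ET₀ = 0.35 × (0.46 × 15.0 + 8.13) = 0.35 × 15.030 = 5.2605 mm/d
ETc = Kc × ET₀ = 0.97 × 5.2605 = 5.1027 mm/d
Over 28 days: 5.1027 × 28 = 142.876 mm

143 mm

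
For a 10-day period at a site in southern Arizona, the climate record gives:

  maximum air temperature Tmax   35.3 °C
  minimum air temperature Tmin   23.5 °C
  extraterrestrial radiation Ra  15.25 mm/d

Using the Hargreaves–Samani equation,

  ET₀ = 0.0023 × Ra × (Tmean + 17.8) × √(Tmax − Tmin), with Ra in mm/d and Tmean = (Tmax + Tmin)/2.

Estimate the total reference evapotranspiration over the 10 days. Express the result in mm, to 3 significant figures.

56.9 mm

Tmean = (35.3 + 23.5)/2 = 29.40 °C
ET₀ = 0.0023 × 15.25 × (29.40 + 17.8) × √11.8 = 0.0023 × 15.25 × 47.20 × 3.4351 = 5.6869 mm/d
Over 10 days: 5.6869 × 10 = 56.869 mm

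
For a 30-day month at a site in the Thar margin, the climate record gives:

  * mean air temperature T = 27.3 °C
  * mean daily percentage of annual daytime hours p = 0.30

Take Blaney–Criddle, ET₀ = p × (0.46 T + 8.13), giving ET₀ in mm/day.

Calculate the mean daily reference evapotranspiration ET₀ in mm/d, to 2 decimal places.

6.21 mm/d

ET₀ = 0.30 × (0.46 × 27.3 + 8.13) = 0.30 × 20.688 = 6.2064 mm/d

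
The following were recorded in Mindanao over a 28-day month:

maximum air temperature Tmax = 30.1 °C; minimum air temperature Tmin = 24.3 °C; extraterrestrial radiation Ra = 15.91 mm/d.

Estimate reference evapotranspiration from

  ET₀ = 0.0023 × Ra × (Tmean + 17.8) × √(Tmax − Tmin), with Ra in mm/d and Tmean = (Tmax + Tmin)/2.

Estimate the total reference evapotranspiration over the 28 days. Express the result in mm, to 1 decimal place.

Tmean = (30.1 + 24.3)/2 = 27.20 °C
ET₀ = 0.0023 × 15.91 × (27.20 + 17.8) × √5.8 = 0.0023 × 15.91 × 45.00 × 2.4083 = 3.9657 mm/d
Over 28 days: 3.9657 × 28 = 111.040 mm

111.0 mm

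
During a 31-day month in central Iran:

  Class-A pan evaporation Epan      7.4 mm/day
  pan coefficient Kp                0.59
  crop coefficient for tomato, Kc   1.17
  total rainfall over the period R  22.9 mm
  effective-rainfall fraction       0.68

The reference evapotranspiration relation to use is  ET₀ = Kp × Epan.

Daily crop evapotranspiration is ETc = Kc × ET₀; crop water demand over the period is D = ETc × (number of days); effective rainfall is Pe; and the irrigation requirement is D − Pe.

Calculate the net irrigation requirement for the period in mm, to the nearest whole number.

143 mm

ET₀ = 0.59 × 7.4 = 4.3660 mm/d
ETc = Kc × ET₀ = 1.17 × 4.3660 = 5.1082 mm/d
Crop demand D = ETc × 31 d = 5.1082 × 31 = 158.354 mm
Pe = 0.68 × 22.9 = 15.572 mm
D − Pe = 158.354 − 15.572 = 142.782 mm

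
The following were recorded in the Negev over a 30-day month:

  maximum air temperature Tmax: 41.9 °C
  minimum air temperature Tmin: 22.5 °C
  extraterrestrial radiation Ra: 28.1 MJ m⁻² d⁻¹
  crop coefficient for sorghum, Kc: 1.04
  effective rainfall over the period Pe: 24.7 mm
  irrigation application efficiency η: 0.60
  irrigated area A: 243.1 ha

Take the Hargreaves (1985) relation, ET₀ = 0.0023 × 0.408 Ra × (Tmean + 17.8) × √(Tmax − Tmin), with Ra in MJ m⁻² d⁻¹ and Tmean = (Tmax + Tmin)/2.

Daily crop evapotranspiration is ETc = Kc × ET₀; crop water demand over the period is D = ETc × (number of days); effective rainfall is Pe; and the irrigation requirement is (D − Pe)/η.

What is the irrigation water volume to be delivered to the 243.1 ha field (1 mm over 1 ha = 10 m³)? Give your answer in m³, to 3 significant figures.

634000 m³

Tmean = (41.9 + 22.5)/2 = 32.20 °C
0.408 Ra = 0.408 × 28.1 = 11.4648 mm/d equivalent
ET₀ = 0.0023 × 11.4648 × (32.20 + 17.8) × √19.4 = 0.0023 × 11.4648 × 50.00 × 4.4045 = 5.8071 mm/d
ETc = Kc × ET₀ = 1.04 × 5.8071 = 6.0394 mm/d
Crop demand D = ETc × 30 d = 6.0394 × 30 = 181.182 mm
D − Pe = 181.182 − 24.7 = 156.482 mm
Gross irrigation = 156.482 / 0.60 = 260.803 mm
Volume = 260.803 mm × 243.1 ha × 10 = 634012.1 m³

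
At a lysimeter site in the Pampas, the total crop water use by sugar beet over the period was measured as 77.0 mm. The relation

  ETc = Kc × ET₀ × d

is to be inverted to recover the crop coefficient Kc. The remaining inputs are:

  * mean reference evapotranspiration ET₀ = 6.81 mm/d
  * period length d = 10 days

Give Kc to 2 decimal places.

1.13

ETc = Kc × ET₀ × d  ⇒  Kc = ETc / (ET₀ × d)
Kc = 77.0 / (6.81 × 10) = 77.0 / 68.10 = 1.1307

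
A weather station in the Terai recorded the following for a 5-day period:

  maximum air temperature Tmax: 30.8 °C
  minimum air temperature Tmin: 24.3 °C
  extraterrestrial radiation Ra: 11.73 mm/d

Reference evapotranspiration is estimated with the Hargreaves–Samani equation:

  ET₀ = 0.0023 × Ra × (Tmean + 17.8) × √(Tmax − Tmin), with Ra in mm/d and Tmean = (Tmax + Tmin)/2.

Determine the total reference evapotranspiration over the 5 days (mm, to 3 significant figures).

Tmean = (30.8 + 24.3)/2 = 27.55 °C
ET₀ = 0.0023 × 11.73 × (27.55 + 17.8) × √6.5 = 0.0023 × 11.73 × 45.35 × 2.5495 = 3.1193 mm/d
Over 5 days: 3.1193 × 5 = 15.597 mm

15.6 mm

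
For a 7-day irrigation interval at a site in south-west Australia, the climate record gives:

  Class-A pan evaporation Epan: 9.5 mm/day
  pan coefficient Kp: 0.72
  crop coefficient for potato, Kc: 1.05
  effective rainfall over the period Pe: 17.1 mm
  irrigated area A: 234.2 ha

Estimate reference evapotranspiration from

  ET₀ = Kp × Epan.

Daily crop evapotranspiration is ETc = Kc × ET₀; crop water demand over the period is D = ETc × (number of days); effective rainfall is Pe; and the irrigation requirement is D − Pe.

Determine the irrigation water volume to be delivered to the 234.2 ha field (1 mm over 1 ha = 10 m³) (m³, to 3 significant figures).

ET₀ = 0.72 × 9.5 = 6.8400 mm/d
ETc = Kc × ET₀ = 1.05 × 6.8400 = 7.1820 mm/d
Crop demand D = ETc × 7 d = 7.1820 × 7 = 50.274 mm
D − Pe = 50.274 − 17.1 = 33.174 mm
Volume = 33.174 mm × 234.2 ha × 10 = 77693.5 m³

77700 m³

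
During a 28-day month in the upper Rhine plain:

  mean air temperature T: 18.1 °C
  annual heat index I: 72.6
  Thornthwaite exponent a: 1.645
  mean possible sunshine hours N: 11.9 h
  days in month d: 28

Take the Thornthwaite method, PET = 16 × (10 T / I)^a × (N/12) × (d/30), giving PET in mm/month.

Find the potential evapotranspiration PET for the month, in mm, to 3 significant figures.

66.6 mm

10T/I = 10 × 18.1 / 72.6 = 2.4931
(10T/I)^a = 2.4931^1.645 = 4.4940
Uncorrected PET = 16 × 4.4940 = 71.904 mm
Correction = (N/12)(d/30) = (11.9/12)(28/30) = 0.9256
PET = 71.904 × 0.9256 = 66.554 mm/month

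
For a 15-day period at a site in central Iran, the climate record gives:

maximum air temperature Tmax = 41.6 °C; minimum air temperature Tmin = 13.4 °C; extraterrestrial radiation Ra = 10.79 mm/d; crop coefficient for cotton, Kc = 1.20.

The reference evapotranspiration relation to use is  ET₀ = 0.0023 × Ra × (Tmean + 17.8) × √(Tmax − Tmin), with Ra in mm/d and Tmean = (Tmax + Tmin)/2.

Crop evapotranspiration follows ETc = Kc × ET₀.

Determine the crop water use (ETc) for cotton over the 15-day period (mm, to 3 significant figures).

107 mm

Tmean = (41.6 + 13.4)/2 = 27.50 °C
ET₀ = 0.0023 × 10.79 × (27.50 + 17.8) × √28.2 = 0.0023 × 10.79 × 45.30 × 5.3104 = 5.9700 mm/d
ETc = Kc × ET₀ = 1.20 × 5.9700 = 7.1640 mm/d
Over 15 days: 7.1640 × 15 = 107.460 mm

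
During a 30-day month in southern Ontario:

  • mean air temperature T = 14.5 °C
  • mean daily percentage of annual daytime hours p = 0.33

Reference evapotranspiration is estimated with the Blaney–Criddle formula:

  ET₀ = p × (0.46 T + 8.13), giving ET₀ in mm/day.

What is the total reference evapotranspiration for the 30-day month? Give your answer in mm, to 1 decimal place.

ET₀ = 0.33 × (0.46 × 14.5 + 8.13) = 0.33 × 14.800 = 4.8840 mm/d
Monthly total = 4.8840 × 30 = 146.520 mm

146.5 mm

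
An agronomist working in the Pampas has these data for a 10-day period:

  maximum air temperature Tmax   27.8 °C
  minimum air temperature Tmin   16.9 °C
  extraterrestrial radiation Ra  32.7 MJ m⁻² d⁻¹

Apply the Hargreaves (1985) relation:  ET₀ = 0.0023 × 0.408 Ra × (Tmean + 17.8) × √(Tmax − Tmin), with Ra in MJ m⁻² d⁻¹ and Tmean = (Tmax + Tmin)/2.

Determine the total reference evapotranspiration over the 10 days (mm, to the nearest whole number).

Tmean = (27.8 + 16.9)/2 = 22.35 °C
0.408 Ra = 0.408 × 32.7 = 13.3416 mm/d equivalent
ET₀ = 0.0023 × 13.3416 × (22.35 + 17.8) × √10.9 = 0.0023 × 13.3416 × 40.15 × 3.3015 = 4.0675 mm/d
Over 10 days: 4.0675 × 10 = 40.675 mm

41 mm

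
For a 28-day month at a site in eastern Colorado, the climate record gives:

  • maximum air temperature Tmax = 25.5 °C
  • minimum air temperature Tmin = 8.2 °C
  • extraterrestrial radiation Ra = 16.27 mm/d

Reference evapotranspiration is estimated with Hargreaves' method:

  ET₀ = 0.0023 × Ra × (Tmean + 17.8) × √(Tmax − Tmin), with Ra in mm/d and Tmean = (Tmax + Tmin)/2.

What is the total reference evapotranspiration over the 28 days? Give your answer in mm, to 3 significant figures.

Tmean = (25.5 + 8.2)/2 = 16.85 °C
ET₀ = 0.0023 × 16.27 × (16.85 + 17.8) × √17.3 = 0.0023 × 16.27 × 34.65 × 4.1593 = 5.3931 mm/d
Over 28 days: 5.3931 × 28 = 151.007 mm

151 mm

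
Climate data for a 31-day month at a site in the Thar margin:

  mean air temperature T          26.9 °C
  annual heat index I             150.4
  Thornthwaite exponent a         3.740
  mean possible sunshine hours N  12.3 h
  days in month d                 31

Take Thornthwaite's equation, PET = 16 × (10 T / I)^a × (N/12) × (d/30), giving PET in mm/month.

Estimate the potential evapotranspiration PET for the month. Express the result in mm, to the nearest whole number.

149 mm

10T/I = 10 × 26.9 / 150.4 = 1.7886
(10T/I)^a = 1.7886^3.740 = 8.7983
Uncorrected PET = 16 × 8.7983 = 140.773 mm
Correction = (N/12)(d/30) = (12.3/12)(31/30) = 1.0592
PET = 140.773 × 1.0592 = 149.107 mm/month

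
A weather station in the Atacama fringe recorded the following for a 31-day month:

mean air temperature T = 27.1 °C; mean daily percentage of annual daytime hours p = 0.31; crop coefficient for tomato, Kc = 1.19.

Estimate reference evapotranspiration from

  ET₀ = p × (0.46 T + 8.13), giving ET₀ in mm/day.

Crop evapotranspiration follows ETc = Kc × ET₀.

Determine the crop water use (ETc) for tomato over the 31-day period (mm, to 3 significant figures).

ET₀ = 0.31 × (0.46 × 27.1 + 8.13) = 0.31 × 20.596 = 6.3848 mm/d
ETc = Kc × ET₀ = 1.19 × 6.3848 = 7.5979 mm/d
Over 31 days: 7.5979 × 31 = 235.535 mm

236 mm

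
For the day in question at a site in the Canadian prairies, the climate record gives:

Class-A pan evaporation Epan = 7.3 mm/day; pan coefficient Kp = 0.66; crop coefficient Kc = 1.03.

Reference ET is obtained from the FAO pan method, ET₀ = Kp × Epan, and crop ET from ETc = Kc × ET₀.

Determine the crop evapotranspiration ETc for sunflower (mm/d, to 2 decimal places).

4.96 mm/d

ET₀ = 0.66 × 7.3 = 4.8180 mm/d
ETc = Kc × ET₀ = 1.03 × 4.8180 = 4.9625 mm/d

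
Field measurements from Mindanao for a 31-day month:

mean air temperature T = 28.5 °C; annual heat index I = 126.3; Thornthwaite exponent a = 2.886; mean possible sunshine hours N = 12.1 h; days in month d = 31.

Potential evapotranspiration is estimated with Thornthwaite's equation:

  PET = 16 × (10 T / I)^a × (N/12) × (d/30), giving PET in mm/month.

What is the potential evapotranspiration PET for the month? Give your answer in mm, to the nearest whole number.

175 mm

10T/I = 10 × 28.5 / 126.3 = 2.2565
(10T/I)^a = 2.2565^2.886 = 10.4716
Uncorrected PET = 16 × 10.4716 = 167.546 mm
Correction = (N/12)(d/30) = (12.1/12)(31/30) = 1.0419
PET = 167.546 × 1.0419 = 174.566 mm/month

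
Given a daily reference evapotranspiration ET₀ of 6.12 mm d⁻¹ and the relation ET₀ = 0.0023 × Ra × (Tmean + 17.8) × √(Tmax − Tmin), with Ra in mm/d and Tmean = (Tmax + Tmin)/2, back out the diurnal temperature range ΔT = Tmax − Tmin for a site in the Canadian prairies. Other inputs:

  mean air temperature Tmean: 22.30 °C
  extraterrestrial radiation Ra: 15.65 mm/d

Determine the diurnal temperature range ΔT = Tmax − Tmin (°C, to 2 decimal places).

17.98 °C

√ΔT = ET₀ / [0.0023 × Ra × (Tmean+17.8)] = 6.12 / (0.0023 × 15.65 × 40.10) = 4.2400
ΔT = 4.2400² = 17.978 °C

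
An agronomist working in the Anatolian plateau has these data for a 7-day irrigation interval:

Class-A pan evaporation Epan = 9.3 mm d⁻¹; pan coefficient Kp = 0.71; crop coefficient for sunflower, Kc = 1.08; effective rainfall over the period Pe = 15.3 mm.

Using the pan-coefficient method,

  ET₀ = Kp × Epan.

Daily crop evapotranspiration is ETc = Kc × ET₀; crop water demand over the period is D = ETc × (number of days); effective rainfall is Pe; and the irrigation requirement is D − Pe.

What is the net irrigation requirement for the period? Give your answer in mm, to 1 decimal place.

ET₀ = 0.71 × 9.3 = 6.6030 mm/d
ETc = Kc × ET₀ = 1.08 × 6.6030 = 7.1312 mm/d
Crop demand D = ETc × 7 d = 7.1312 × 7 = 49.918 mm
D − Pe = 49.918 − 15.3 = 34.618 mm

34.6 mm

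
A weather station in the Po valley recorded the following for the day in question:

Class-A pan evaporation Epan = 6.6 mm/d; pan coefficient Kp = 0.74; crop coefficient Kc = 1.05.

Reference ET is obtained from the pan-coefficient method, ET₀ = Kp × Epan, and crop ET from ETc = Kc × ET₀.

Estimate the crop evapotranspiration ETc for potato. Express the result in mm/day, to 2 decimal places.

ET₀ = 0.74 × 6.6 = 4.8840 mm/d
ETc = Kc × ET₀ = 1.05 × 4.8840 = 5.1282 mm/d

5.13 mm/day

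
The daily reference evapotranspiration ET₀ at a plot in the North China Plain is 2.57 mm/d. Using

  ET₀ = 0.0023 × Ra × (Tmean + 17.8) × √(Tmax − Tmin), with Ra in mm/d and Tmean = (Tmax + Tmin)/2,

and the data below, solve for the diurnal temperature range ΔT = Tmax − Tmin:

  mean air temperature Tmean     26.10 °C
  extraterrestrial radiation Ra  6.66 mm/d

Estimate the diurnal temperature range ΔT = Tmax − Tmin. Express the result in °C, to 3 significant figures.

14.6 °C

√ΔT = ET₀ / [0.0023 × Ra × (Tmean+17.8)] = 2.57 / (0.0023 × 6.66 × 43.90) = 3.8218
ΔT = 3.8218² = 14.606 °C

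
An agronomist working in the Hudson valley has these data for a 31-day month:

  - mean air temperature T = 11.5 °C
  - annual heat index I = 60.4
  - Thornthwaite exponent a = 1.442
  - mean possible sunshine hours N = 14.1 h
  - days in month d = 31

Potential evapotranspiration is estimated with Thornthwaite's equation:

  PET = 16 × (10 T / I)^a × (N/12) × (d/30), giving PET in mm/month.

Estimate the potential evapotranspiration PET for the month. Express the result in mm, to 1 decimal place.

49.2 mm

10T/I = 10 × 11.5 / 60.4 = 1.9040
(10T/I)^a = 1.9040^1.442 = 2.5309
Uncorrected PET = 16 × 2.5309 = 40.494 mm
Correction = (N/12)(d/30) = (14.1/12)(31/30) = 1.2142
PET = 40.494 × 1.2142 = 49.168 mm/month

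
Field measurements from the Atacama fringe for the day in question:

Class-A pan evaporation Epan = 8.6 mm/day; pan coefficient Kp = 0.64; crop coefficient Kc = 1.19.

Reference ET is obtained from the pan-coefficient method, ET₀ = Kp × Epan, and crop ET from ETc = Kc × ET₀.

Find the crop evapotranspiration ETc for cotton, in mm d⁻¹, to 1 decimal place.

ET₀ = 0.64 × 8.6 = 5.5040 mm/d
ETc = Kc × ET₀ = 1.19 × 5.5040 = 6.5498 mm/d

6.5 mm d⁻¹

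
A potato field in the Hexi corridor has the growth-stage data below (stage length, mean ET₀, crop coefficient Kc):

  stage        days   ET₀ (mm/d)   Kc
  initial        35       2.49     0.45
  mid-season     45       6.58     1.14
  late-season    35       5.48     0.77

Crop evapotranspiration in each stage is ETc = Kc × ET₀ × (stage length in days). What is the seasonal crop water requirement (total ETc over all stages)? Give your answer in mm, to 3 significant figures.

initial: 0.45 × 2.49 × 35 = 39.22 mm
mid-season: 1.14 × 6.58 × 45 = 337.55 mm
late-season: 0.77 × 5.48 × 35 = 147.69 mm
Seasonal total = 524.46 mm

524 mm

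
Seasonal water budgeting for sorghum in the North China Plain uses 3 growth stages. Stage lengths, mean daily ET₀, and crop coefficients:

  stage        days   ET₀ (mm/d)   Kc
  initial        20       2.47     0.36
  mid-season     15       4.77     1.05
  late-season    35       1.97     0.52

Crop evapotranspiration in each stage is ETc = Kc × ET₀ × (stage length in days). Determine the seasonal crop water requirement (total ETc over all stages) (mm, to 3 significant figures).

129 mm

initial: 0.36 × 2.47 × 20 = 17.78 mm
mid-season: 1.05 × 4.77 × 15 = 75.13 mm
late-season: 0.52 × 1.97 × 35 = 35.85 mm
Seasonal total = 128.76 mm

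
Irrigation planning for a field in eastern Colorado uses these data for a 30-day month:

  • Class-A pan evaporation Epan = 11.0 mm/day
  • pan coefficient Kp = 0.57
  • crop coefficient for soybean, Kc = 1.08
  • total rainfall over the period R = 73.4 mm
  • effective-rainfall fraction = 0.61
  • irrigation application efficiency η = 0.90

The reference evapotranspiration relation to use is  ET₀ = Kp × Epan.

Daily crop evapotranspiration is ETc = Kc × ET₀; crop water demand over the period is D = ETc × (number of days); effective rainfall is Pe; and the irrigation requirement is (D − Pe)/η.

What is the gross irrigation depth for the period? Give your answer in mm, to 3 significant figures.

176 mm

ET₀ = 0.57 × 11.0 = 6.2700 mm/d
ETc = Kc × ET₀ = 1.08 × 6.2700 = 6.7716 mm/d
Crop demand D = ETc × 30 d = 6.7716 × 30 = 203.148 mm
Pe = 0.61 × 73.4 = 44.774 mm
D − Pe = 203.148 − 44.774 = 158.374 mm
Gross irrigation = 158.374 / 0.90 = 175.971 mm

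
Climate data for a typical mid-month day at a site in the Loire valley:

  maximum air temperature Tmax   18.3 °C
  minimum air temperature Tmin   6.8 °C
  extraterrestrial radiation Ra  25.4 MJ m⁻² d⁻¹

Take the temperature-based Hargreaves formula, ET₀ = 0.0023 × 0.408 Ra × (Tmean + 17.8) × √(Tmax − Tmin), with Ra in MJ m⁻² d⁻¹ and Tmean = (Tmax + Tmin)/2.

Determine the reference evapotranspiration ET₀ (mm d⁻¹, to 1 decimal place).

Tmean = (18.3 + 6.8)/2 = 12.55 °C
0.408 Ra = 0.408 × 25.4 = 10.3632 mm/d equivalent
ET₀ = 0.0023 × 10.3632 × (12.55 + 17.8) × √11.5 = 0.0023 × 10.3632 × 30.35 × 3.3912 = 2.4532 mm/d

2.5 mm d⁻¹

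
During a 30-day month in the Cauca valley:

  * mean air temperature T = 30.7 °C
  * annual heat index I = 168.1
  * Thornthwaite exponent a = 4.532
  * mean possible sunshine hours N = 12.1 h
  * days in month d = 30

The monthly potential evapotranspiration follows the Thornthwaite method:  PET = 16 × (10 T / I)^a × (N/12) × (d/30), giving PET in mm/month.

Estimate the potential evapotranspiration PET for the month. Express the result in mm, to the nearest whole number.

10T/I = 10 × 30.7 / 168.1 = 1.8263
(10T/I)^a = 1.8263^4.532 = 15.3266
Uncorrected PET = 16 × 15.3266 = 245.226 mm
Correction = (N/12)(d/30) = (12.1/12)(30/30) = 1.0083
PET = 245.226 × 1.0083 = 247.261 mm/month

247 mm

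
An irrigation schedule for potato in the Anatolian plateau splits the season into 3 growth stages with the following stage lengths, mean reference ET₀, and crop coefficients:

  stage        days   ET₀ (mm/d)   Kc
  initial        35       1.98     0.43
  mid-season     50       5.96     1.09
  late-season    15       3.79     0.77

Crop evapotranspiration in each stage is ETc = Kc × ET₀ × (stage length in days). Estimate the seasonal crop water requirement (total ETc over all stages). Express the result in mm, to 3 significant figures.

initial: 0.43 × 1.98 × 35 = 29.80 mm
mid-season: 1.09 × 5.96 × 50 = 324.82 mm
late-season: 0.77 × 3.79 × 15 = 43.77 mm
Seasonal total = 398.39 mm

398 mm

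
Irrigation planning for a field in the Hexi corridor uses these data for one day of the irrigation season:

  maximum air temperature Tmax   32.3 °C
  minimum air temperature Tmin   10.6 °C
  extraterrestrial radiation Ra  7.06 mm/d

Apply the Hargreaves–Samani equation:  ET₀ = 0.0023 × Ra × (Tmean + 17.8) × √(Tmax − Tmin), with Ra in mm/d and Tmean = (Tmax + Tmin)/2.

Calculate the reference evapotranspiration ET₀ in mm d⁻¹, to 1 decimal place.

Tmean = (32.3 + 10.6)/2 = 21.45 °C
ET₀ = 0.0023 × 7.06 × (21.45 + 17.8) × √21.7 = 0.0023 × 7.06 × 39.25 × 4.6583 = 2.9689 mm/d

3.0 mm d⁻¹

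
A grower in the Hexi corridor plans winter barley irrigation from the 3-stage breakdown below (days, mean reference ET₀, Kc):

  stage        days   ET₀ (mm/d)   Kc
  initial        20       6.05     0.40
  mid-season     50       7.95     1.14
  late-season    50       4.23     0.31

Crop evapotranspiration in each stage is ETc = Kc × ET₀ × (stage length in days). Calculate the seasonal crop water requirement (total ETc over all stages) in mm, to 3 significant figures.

initial: 0.40 × 6.05 × 20 = 48.40 mm
mid-season: 1.14 × 7.95 × 50 = 453.15 mm
late-season: 0.31 × 4.23 × 50 = 65.57 mm
Seasonal total = 567.12 mm

567 mm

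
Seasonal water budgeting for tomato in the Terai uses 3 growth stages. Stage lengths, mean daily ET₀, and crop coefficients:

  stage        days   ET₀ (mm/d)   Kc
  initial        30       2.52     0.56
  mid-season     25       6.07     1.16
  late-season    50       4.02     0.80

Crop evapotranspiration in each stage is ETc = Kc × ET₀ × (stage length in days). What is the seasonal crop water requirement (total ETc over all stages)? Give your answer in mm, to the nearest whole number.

initial: 0.56 × 2.52 × 30 = 42.34 mm
mid-season: 1.16 × 6.07 × 25 = 176.03 mm
late-season: 0.80 × 4.02 × 50 = 160.80 mm
Seasonal total = 379.17 mm

379 mm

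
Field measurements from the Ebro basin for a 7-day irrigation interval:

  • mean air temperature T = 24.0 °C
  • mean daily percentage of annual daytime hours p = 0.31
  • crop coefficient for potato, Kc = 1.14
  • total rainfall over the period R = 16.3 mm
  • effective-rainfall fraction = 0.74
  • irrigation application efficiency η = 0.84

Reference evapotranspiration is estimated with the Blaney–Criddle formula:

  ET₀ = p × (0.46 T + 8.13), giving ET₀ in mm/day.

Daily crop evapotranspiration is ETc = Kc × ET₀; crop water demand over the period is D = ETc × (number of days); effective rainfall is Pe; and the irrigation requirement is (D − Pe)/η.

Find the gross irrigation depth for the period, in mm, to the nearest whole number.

42 mm

ET₀ = 0.31 × (0.46 × 24.0 + 8.13) = 0.31 × 19.170 = 5.9427 mm/d
ETc = Kc × ET₀ = 1.14 × 5.9427 = 6.7747 mm/d
Crop demand D = ETc × 7 d = 6.7747 × 7 = 47.423 mm
Pe = 0.74 × 16.3 = 12.062 mm
D − Pe = 47.423 − 12.062 = 35.361 mm
Gross irrigation = 35.361 / 0.84 = 42.096 mm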